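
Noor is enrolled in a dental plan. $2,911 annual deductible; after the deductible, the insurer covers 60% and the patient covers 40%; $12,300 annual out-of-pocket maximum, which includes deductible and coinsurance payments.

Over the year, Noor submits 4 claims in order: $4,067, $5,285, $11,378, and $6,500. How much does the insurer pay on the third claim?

$6,826.80

#1 ($4,067): deductible takes $2,911, $1,156 remains; 40% of $1,156 = $462.40. Patient pays $3,373.40; OOP now $3,373.40. Plan pays $4,067 − $3,373.40 = $693.60.
#2 ($5,285): deductible already satisfied, so patient's share is 40% × $5,285 = $2,114. Patient owes $2,114 (running OOP $5,487.40). Insurer: $5,285 − $2,114 = $3,171.
#3 ($11,378): deductible met; 40% of $11,378 = $4,551.20. Patient pays $4,551.20; OOP now $10,038.60. Insurer: $11,378 − $4,551.20 = $6,826.80.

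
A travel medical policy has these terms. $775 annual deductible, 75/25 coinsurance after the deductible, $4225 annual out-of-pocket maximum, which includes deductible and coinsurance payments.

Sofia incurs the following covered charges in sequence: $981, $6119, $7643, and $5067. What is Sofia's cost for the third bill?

Claim 1 ($981): $775 to deductible, leaving $206; traveler's 25% is $51.50. Traveler pays $826.50; OOP now $826.50.
Claim 2 ($6119): deductible met; 25% of $6119 = $1529.75. Traveler pays $1529.75; OOP now $2356.25.
Claim 3 ($7643): 25% coinsurance on $7643 = $1910.75. Adding that to $2356.25 gives $4267, past the $4225 cap; traveler pays only $4225 − $2356.25 = $1868.75.

$1868.75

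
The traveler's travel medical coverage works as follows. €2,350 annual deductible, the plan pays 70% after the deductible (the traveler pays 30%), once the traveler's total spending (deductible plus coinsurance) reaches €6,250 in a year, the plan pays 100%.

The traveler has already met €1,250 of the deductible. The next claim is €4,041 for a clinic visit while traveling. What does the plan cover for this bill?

€1,250 of the €2,350 deductible is already met, leaving €1,100.
After the €1,100 deductible portion, €4,041 − €1,100 = €2,941 is subject to coinsurance.
Coinsurance: €2,941 × 30% = €882.30.
That puts the traveler's cost at €1,100 + €882.30 = €1,982.30 before any cap.
Cumulative spending €1,250 + €1,982.30 = €3,232.30 stays under the €6,250 maximum.
Insurer pays the balance: €4,041 − €1,982.30 = €2,058.70.

€2,058.70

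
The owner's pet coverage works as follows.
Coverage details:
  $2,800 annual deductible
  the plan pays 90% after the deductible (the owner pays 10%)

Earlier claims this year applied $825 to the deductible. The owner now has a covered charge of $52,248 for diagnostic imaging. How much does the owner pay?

$7,002.30

Remaining deductible: $2,800 − $825 = $1,975.
The remaining $50,273 (= $52,248 − $1,975) moves to coinsurance.
Owner's 10% share of $50,273 is $5,027.30.
So the owner owes $1,975 + $5,027.30 = $7,002.30.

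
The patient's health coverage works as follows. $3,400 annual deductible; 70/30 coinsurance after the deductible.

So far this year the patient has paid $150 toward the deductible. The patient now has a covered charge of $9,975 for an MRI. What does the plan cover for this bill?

$4,707.50

$150 of the $3,400 deductible is already met, leaving $3,250.
After the $3,250 deductible portion, $9,975 − $3,250 = $6,725 is subject to coinsurance.
Coinsurance: $6,725 × 30% = $2,017.50.
Patient responsibility: $3,250 + $2,017.50 = $5,267.50.
The plan picks up $9,975 − $5,267.50 = $4,707.50.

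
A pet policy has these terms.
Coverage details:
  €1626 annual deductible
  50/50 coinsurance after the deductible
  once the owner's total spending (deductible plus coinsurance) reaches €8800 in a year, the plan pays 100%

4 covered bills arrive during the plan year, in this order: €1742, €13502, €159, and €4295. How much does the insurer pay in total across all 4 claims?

€10898

Bill 1, €1742: €1626 finishes the deductible; €116 goes to coinsurance; coinsurance €116 × 50% = €58. Owner owes €1684 (running OOP €1684). Plan pays €1742 − €1684 = €58.
Bill 2, €13502: 50% coinsurance on €13502 = €6751. Owner pays €6751; OOP now €8435. Insurer: €13502 − €6751 = €6751.
Bill 3, €159: deductible already satisfied, so owner's share is 50% × €159 = €79.50. Owner owes €79.50 (running OOP €8514.50). Insurer: €159 − €79.50 = €79.50.
Bill 4, €4295: deductible already satisfied, so owner's share is 50% × €4295 = €2147.50. Adding that to €8514.50 gives €10662, past the €8800 cap; owner pays only €8800 − €8514.50 = €285.50. Plan pays €4295 − €285.50 = €4009.50.
Insurer total = bills − owner's total = €19698 − €8800 = €10898.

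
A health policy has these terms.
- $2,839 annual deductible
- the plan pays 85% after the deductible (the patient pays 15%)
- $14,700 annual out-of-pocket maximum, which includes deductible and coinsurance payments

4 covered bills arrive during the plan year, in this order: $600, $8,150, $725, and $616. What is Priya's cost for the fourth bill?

Claim 1 ($600): entire amount goes to the deductible. Patient pays $600; OOP now $600.
Claim 2 ($8,150): deductible takes $2,239, $5,911 remains; 15% of $5,911 = $886.65. Cost to patient: $3,125.65. OOP to date $3,725.65.
Claim 3 ($725): deductible already satisfied, so patient's share is 15% × $725 = $108.75. Cost to patient: $108.75. OOP to date $3,834.40.
Claim 4 ($616): deductible already satisfied, so patient's share is 15% × $616 = $92.40. Cost to patient: $92.40. OOP to date $3,926.80.

$92.40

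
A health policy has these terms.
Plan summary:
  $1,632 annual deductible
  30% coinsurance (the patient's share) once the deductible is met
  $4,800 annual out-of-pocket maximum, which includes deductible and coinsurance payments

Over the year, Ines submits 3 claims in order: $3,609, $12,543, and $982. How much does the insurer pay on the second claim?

Claim 1 ($3,609): $1,632 to deductible, leaving $1,977; 30% of $1,977 = $593.10. Cost to patient: $2,225.10. OOP to date $2,225.10. Plan pays $3,609 − $2,225.10 = $1,383.90.
Claim 2 ($12,543): 30% coinsurance on $12,543 = $3,762.90. Adding that to $2,225.10 gives $5,988, past the $4,800 cap; patient pays only $4,800 − $2,225.10 = $2,574.90. Insurer: $12,543 − $2,574.90 = $9,968.10.

$9,968.10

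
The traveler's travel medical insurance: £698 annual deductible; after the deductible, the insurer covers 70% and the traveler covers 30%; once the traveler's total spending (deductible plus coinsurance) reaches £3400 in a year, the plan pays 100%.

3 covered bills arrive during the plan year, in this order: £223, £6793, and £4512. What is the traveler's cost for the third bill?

£806.60

Claim 1 — £223: entire amount goes to the deductible. Traveler owes £223 (running OOP £223).
Claim 2 — £6793: deductible takes £475, £6318 remains; traveler's 30% is £1895.40. Traveler owes £2370.40 (running OOP £2593.40).
Claim 3 — £4512: deductible met; 30% of £4512 = £1353.60. That would push OOP to £3947, over the £3400 cap, so traveler pays £3400 − £2593.40 = £806.60.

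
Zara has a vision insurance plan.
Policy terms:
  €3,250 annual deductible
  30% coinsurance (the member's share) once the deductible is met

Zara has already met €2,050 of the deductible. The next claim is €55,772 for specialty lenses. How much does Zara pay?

€17,571.60

Remaining deductible: €3,250 − €2,050 = €1,200.
After the €1,200 deductible portion, €55,772 − €1,200 = €54,572 is subject to coinsurance.
Member's 30% share of €54,572 is €16,371.60.
So the member owes €1,200 + €16,371.60 = €17,571.60.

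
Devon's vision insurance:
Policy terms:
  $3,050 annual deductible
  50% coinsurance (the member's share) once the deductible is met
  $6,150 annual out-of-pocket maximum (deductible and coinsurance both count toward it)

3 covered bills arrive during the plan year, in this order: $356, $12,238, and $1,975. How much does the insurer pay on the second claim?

Claim 1 ($356): all of it applies to the deductible. Member owes $356 (running OOP $356). Insurer: $356 − $356 = $0.
Claim 2 ($12,238): deductible takes $2,694, $9,544 remains; member's 50% is $4,772. Claim cost before the cap: $2,694 + $4,772 = $7,466. That would push OOP to $7,822, over the $6,150 cap, so member pays $6,150 − $356 = $5,794. Insurer: $12,238 − $5,794 = $6,444.

$6,444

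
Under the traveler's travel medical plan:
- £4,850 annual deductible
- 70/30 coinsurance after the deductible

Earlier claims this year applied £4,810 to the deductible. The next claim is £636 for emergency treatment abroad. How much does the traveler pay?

Deductible still to meet: £4,850 − £4,810 = £40.
That leaves £636 − £40 = £596 for coinsurance.
30% of £596 = £178.80 falls to the traveler.
So the traveler owes £40 + £178.80 = £218.80.

£218.80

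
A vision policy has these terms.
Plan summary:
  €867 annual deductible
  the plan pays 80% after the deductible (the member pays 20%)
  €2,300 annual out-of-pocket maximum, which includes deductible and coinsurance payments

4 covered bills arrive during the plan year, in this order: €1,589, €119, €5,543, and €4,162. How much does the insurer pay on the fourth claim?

€4,005.80

Claim 1 — €1,589: €867 finishes the deductible; €722 goes to coinsurance; coinsurance €722 × 20% = €144.40. Member pays €1,011.40; OOP now €1,011.40. Insurer: €1,589 − €1,011.40 = €577.60.
Claim 2 — €119: 20% coinsurance on €119 = €23.80. Cost to member: €23.80. OOP to date €1,035.20. Plan pays €119 − €23.80 = €95.20.
Claim 3 — €5,543: deductible met; 20% of €5,543 = €1,108.60. Member owes €1,108.60 (running OOP €2,143.80). Plan pays €5,543 − €1,108.60 = €4,434.40.
Claim 4 — €4,162: deductible already satisfied, so member's share is 20% × €4,162 = €832.40. That would push OOP to €2,976.20, over the €2,300 cap, so member pays €2,300 − €2,143.80 = €156.20. Insurer: €4,162 − €156.20 = €4,005.80.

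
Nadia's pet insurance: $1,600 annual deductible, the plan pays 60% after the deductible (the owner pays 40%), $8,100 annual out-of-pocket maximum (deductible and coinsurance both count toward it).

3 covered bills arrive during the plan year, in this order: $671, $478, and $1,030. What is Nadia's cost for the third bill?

Bill 1, $671: fully absorbed by the deductible. Cost to owner: $671. OOP to date $671.
Bill 2, $478: all of it applies to the deductible. Owner owes $478 (running OOP $1,149).
Bill 3, $1,030: deductible takes $451, $579 remains; 40% of $579 = $231.60. Owner pays $682.60; OOP now $1,831.60.

$682.60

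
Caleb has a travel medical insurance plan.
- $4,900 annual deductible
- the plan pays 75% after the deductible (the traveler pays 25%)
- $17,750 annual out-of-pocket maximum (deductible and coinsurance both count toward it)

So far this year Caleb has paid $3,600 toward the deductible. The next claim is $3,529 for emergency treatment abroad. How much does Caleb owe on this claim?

Deductible still to meet: $4,900 − $3,600 = $1,300.
That leaves $3,529 − $1,300 = $2,229 for coinsurance.
25% of $2,229 = $557.25 falls to the traveler.
Traveler responsibility before any cap: $1,300 + $557.25 = $1,857.25.
Year-to-date out-of-pocket becomes $3,600 + $1,857.25 = $5,457.25, still under the $17,750 maximum, so no cap applies.

$1,857.25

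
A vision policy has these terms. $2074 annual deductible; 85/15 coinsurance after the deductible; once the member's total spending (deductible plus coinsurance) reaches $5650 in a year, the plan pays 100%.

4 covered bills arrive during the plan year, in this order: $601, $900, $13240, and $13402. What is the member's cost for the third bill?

$2473.05

Claim 1 — $601: fully absorbed by the deductible. Member pays $601; OOP now $601.
Claim 2 — $900: fully absorbed by the deductible. Cost to member: $900. OOP to date $1501.
Claim 3 — $13240: $573 finishes the deductible; $12667 goes to coinsurance; member's 15% is $1900.05. Cost to member: $2473.05. OOP to date $3974.05.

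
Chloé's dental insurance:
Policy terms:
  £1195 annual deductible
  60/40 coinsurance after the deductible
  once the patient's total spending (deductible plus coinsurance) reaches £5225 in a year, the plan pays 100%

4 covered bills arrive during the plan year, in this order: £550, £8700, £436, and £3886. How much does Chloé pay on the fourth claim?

£633.60

Claim 1 — £550: all of it applies to the deductible. Cost to patient: £550. OOP to date £550.
Claim 2 — £8700: deductible takes £645, £8055 remains; 40% of £8055 = £3222. Patient owes £3867 (running OOP £4417).
Claim 3 — £436: 40% coinsurance on £436 = £174.40. Patient pays £174.40; OOP now £4591.40.
Claim 4 — £3886: deductible already satisfied, so patient's share is 40% × £3886 = £1554.40. That would push OOP to £6145.80, over the £5225 cap, so patient pays £5225 − £4591.40 = £633.60.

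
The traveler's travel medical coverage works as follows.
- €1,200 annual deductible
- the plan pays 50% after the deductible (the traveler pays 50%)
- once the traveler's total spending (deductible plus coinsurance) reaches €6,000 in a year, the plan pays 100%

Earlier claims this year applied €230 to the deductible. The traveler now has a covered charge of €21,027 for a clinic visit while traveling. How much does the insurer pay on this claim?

€15,257

€230 of the €1,200 deductible is already met, leaving €970.
That leaves €21,027 − €970 = €20,057 for coinsurance.
Traveler's 50% share of €20,057 is €10,028.50.
So the traveler owes €970 + €10,028.50 = €10,998.50 before any cap.
Adding €10,998.50 to the €230 already spent would give €11,228.50, which exceeds the €6,000 cap; the traveler pays just €6,000 − €230 = €5,770.
The insurer covers the remainder: €21,027 − €5,770 = €15,257.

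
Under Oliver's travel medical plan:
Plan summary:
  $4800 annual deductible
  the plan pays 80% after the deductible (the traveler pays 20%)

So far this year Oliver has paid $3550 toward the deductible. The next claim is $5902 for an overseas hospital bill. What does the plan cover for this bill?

$3721.60

Deductible still to meet: $4800 − $3550 = $1250.
The remaining $4652 (= $5902 − $1250) moves to coinsurance.
Traveler's 20% share of $4652 is $930.40.
So the traveler owes $1250 + $930.40 = $2180.40.
Insurer pays the balance: $5902 − $2180.40 = $3721.60.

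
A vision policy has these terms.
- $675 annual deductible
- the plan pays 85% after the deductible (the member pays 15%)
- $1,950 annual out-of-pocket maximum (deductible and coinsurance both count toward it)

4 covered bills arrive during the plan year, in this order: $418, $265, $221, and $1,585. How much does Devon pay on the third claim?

#1 ($418): entire amount goes to the deductible. Cost to member: $418. OOP to date $418.
#2 ($265): deductible takes $257, $8 remains; member's 15% is $1.20. Member pays $258.20; OOP now $676.20.
#3 ($221): deductible met; 15% of $221 = $33.15. Member owes $33.15 (running OOP $709.35).

$33.15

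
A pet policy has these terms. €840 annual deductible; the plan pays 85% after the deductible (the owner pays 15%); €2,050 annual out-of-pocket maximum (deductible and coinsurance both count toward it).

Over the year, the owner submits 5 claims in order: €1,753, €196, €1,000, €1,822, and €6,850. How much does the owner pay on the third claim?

€150

Claim 1 (€1,753): deductible takes €840, €913 remains; 15% of €913 = €136.95. Owner owes €976.95 (running OOP €976.95).
Claim 2 (€196): deductible met; 15% of €196 = €29.40. Cost to owner: €29.40. OOP to date €1,006.35.
Claim 3 (€1,000): deductible met; 15% of €1,000 = €150. Owner pays €150; OOP now €1,156.35.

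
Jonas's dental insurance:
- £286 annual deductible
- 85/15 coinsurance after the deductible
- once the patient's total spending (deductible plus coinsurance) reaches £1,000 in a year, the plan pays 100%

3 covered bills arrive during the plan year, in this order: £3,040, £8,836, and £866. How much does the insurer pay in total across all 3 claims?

£11,742

Claim 1 — £3,040: £286 to deductible, leaving £2,754; 15% of £2,754 = £413.10. Patient owes £699.10 (running OOP £699.10). Insurer: £3,040 − £699.10 = £2,340.90.
Claim 2 — £8,836: deductible met; 15% of £8,836 = £1,325.40. That would push OOP to £2,024.50, over the £1,000 cap, so patient pays £1,000 − £699.10 = £300.90. Plan pays £8,836 − £300.90 = £8,535.10.
Claim 3 — £866: 15% coinsurance on £866 = £129.90. OOP would hit £1,129.90 > £1,000, so the cap limits the patient to £1,000 − £1,000 = £0. Insurer: £866 − £0 = £866.
Insurer total: £2,340.90 + £8,535.10 + £866 = £11,742.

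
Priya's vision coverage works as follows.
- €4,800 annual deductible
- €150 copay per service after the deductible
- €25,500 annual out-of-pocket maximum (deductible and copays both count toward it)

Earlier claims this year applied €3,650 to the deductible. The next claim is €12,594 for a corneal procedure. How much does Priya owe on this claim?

€1,300

€3,650 of the €4,800 deductible is already met, leaving €1,150.
That leaves €12,594 − €1,150 = €11,444 for the copay.
Copay on this service: €150.
So the member owes €1,150 + €150 = €1,300 before any cap.
Year-to-date out-of-pocket becomes €3,650 + €1,300 = €4,950, still under the €25,500 maximum, so no cap applies.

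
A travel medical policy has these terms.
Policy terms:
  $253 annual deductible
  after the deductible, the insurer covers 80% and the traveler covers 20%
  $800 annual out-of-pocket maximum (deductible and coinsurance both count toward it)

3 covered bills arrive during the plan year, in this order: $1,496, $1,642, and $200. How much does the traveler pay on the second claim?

$298.40

Bill 1, $1,496: $253 finishes the deductible; $1,243 goes to coinsurance; 20% of $1,243 = $248.60. Traveler pays $501.60; OOP now $501.60.
Bill 2, $1,642: deductible met; 20% of $1,642 = $328.40. OOP would hit $830 > $800, so the cap limits the traveler to $800 − $501.60 = $298.40.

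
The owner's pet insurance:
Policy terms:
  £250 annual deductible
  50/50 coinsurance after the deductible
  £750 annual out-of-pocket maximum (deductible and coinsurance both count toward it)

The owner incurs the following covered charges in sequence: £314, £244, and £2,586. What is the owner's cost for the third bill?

Bill 1, £314: £250 finishes the deductible; £64 goes to coinsurance; owner's 50% is £32. Owner owes £282 (running OOP £282).
Bill 2, £244: deductible met; 50% of £244 = £122. Cost to owner: £122. OOP to date £404.
Bill 3, £2,586: deductible met; 50% of £2,586 = £1,293. Adding that to £404 gives £1,697, past the £750 cap; owner pays only £750 − £404 = £346.

£346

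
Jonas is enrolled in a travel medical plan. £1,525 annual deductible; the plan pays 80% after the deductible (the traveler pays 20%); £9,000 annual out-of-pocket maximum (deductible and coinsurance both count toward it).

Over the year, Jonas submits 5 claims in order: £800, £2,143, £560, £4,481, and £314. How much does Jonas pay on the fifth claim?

Claim 1 (£800): fully absorbed by the deductible. Traveler pays £800; OOP now £800.
Claim 2 (£2,143): deductible takes £725, £1,418 remains; 20% of £1,418 = £283.60. Traveler owes £1,008.60 (running OOP £1,808.60).
Claim 3 (£560): deductible already satisfied, so traveler's share is 20% × £560 = £112. Traveler owes £112 (running OOP £1,920.60).
Claim 4 (£4,481): deductible already satisfied, so traveler's share is 20% × £4,481 = £896.20. Traveler pays £896.20; OOP now £2,816.80.
Claim 5 (£314): 20% coinsurance on £314 = £62.80. Traveler pays £62.80; OOP now £2,879.60.

£62.80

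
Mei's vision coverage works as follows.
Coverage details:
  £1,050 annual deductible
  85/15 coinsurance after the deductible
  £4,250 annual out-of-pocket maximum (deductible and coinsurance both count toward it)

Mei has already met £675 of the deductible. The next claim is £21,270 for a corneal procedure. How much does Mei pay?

£3,509.25

Deductible still to meet: £1,050 − £675 = £375.
The remaining £20,895 (= £21,270 − £375) moves to coinsurance.
Member's 15% share of £20,895 is £3,134.25.
Member responsibility before any cap: £375 + £3,134.25 = £3,509.25.
Year-to-date out-of-pocket becomes £675 + £3,509.25 = £4,184.25, still under the £4,250 maximum, so no cap applies.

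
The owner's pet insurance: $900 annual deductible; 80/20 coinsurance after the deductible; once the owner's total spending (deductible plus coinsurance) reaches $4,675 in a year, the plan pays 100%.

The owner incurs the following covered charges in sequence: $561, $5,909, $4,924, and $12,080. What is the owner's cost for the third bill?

$984.80

Bill 1, $561: fully absorbed by the deductible. Owner pays $561; OOP now $561.
Bill 2, $5,909: $339 to deductible, leaving $5,570; coinsurance $5,570 × 20% = $1,114. Owner owes $1,453 (running OOP $2,014).
Bill 3, $4,924: 20% coinsurance on $4,924 = $984.80. Cost to owner: $984.80. OOP to date $2,998.80.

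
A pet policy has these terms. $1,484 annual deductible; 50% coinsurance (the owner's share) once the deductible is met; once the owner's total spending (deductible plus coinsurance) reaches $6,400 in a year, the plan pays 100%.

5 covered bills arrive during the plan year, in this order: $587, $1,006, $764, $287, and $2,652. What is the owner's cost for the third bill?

Claim 1 ($587): entire amount goes to the deductible. Cost to owner: $587. OOP to date $587.
Claim 2 ($1,006): $897 finishes the deductible; $109 goes to coinsurance; 50% of $109 = $54.50. Owner owes $951.50 (running OOP $1,538.50).
Claim 3 ($764): 50% coinsurance on $764 = $382. Cost to owner: $382. OOP to date $1,920.50.

$382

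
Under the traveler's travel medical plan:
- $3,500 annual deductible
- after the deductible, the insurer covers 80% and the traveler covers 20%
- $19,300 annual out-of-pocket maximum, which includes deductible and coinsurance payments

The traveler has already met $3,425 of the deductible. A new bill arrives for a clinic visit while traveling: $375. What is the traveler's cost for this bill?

$135

Deductible still to meet: $3,500 − $3,425 = $75.
After the $75 deductible portion, $375 − $75 = $300 is subject to coinsurance.
Coinsurance: $300 × 20% = $60.
So the traveler owes $75 + $60 = $135 before any cap.
Total out-of-pocket so far would be $3,425 + $135 = $3,560, below the $19,300 cap — no reduction.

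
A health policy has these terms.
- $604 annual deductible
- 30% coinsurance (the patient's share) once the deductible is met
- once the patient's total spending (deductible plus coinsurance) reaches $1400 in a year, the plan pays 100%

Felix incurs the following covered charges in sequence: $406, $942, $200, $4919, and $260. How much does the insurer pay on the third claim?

Claim 1 — $406: fully absorbed by the deductible. Cost to patient: $406. OOP to date $406. Plan pays $406 − $406 = $0.
Claim 2 — $942: deductible takes $198, $744 remains; coinsurance $744 × 30% = $223.20. Cost to patient: $421.20. OOP to date $827.20. Insurer: $942 − $421.20 = $520.80.
Claim 3 — $200: deductible met; 30% of $200 = $60. Cost to patient: $60. OOP to date $887.20. Insurer: $200 − $60 = $140.

$140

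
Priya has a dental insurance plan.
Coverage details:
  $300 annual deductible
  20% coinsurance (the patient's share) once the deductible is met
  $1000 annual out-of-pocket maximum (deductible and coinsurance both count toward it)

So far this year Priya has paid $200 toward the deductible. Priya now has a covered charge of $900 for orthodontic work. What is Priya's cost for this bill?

Remaining deductible: $300 − $200 = $100.
The remaining $800 (= $900 − $100) moves to coinsurance.
Coinsurance: $800 × 20% = $160.
So the patient owes $100 + $160 = $260 before any cap.
Total out-of-pocket so far would be $200 + $260 = $460, below the $1000 cap — no reduction.

$260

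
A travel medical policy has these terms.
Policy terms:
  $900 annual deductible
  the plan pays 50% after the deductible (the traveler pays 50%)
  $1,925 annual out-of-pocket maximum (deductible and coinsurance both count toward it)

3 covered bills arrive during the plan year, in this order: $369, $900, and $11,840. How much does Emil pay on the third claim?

$840.50

Claim 1 ($369): all of it applies to the deductible. Cost to traveler: $369. OOP to date $369.
Claim 2 ($900): deductible takes $531, $369 remains; 50% of $369 = $184.50. Traveler pays $715.50; OOP now $1,084.50.
Claim 3 ($11,840): deductible met; 50% of $11,840 = $5,920. Adding that to $1,084.50 gives $7,004.50, past the $1,925 cap; traveler pays only $1,925 − $1,084.50 = $840.50.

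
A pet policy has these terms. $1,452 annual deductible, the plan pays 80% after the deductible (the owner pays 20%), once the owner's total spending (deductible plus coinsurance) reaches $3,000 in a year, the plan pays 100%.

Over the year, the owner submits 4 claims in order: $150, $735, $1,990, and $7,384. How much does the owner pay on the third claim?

$851.60

Claim 1 — $150: all of it applies to the deductible. Owner owes $150 (running OOP $150).
Claim 2 — $735: all of it applies to the deductible. Cost to owner: $735. OOP to date $885.
Claim 3 — $1,990: $567 finishes the deductible; $1,423 goes to coinsurance; owner's 20% is $284.60. Owner owes $851.60 (running OOP $1,736.60).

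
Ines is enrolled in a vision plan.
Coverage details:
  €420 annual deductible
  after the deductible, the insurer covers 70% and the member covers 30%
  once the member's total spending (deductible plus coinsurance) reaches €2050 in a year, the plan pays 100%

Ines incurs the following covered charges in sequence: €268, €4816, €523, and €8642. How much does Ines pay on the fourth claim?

#1 (€268): entire amount goes to the deductible. Member owes €268 (running OOP €268).
#2 (€4816): €152 finishes the deductible; €4664 goes to coinsurance; 30% of €4664 = €1399.20. Cost to member: €1551.20. OOP to date €1819.20.
#3 (€523): 30% coinsurance on €523 = €156.90. Member owes €156.90 (running OOP €1976.10).
#4 (€8642): deductible already satisfied, so member's share is 30% × €8642 = €2592.60. That would push OOP to €4568.70, over the €2050 cap, so member pays €2050 − €1976.10 = €73.90.

€73.90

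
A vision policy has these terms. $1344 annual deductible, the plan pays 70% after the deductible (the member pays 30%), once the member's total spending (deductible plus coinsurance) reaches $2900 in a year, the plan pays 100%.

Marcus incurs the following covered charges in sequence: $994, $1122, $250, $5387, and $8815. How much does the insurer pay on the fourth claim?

$4137.60

#1 ($994): all of it applies to the deductible. Cost to member: $994. OOP to date $994. Plan pays $994 − $994 = $0.
#2 ($1122): $350 finishes the deductible; $772 goes to coinsurance; member's 30% is $231.60. Member pays $581.60; OOP now $1575.60. Plan pays $1122 − $581.60 = $540.40.
#3 ($250): deductible already satisfied, so member's share is 30% × $250 = $75. Member owes $75 (running OOP $1650.60). Plan pays $250 − $75 = $175.
#4 ($5387): deductible already satisfied, so member's share is 30% × $5387 = $1616.10. That would push OOP to $3266.70, over the $2900 cap, so member pays $2900 − $1650.60 = $1249.40. Plan pays $5387 − $1249.40 = $4137.60.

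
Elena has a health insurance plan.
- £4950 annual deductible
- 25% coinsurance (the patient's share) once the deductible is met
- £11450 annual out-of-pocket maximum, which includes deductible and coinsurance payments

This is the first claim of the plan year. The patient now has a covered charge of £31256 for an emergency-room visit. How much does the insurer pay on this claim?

Nothing has been paid toward the £4950 deductible, so the first £4950 of this charge is applied there.
After the £4950 deductible portion, £31256 − £4950 = £26306 is subject to coinsurance.
Patient's 25% share of £26306 is £6576.50.
So the patient owes £4950 + £6576.50 = £11526.50 before any cap.
That would bring total out-of-pocket to £11526.50, past the £11450 cap. The patient is capped at £11450 − £0 = £11450 on this claim.
The insurer covers the remainder: £31256 − £11450 = £19806.

£19806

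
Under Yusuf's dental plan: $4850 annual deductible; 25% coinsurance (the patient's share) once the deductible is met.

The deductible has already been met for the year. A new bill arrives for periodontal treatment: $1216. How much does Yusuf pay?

$304

The deductible is already satisfied, so the full bill goes to coinsurance.
Patient's 25% share of $1216 is $304.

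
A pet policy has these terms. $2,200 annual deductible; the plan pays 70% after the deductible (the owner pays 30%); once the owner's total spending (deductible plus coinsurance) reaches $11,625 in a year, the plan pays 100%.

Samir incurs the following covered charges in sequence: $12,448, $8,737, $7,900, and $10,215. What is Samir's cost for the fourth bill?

$1,359.50

#1 ($12,448): $2,200 to deductible, leaving $10,248; owner's 30% is $3,074.40. Owner owes $5,274.40 (running OOP $5,274.40).
#2 ($8,737): 30% coinsurance on $8,737 = $2,621.10. Owner owes $2,621.10 (running OOP $7,895.50).
#3 ($7,900): 30% coinsurance on $7,900 = $2,370. Owner pays $2,370; OOP now $10,265.50.
#4 ($10,215): deductible already satisfied, so owner's share is 30% × $10,215 = $3,064.50. That would push OOP to $13,330, over the $11,625 cap, so owner pays $11,625 − $10,265.50 = $1,359.50.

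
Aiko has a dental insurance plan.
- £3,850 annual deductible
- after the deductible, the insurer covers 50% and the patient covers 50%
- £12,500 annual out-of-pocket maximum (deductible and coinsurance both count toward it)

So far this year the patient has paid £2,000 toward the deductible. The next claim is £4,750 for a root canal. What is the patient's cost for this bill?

£3,300

£2,000 of the £3,850 deductible is already met, leaving £1,850.
The remaining £2,900 (= £4,750 − £1,850) moves to coinsurance.
Coinsurance: £2,900 × 50% = £1,450.
So the patient owes £1,850 + £1,450 = £3,300 before any cap.
Cumulative spending £2,000 + £3,300 = £5,300 stays under the £12,500 maximum.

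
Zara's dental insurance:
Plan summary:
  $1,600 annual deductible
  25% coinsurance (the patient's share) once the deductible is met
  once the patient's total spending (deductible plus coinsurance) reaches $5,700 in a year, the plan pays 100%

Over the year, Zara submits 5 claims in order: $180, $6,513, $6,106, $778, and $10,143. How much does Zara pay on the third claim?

$1,526.50

Claim 1 — $180: fully absorbed by the deductible. Cost to patient: $180. OOP to date $180.
Claim 2 — $6,513: deductible takes $1,420, $5,093 remains; patient's 25% is $1,273.25. Cost to patient: $2,693.25. OOP to date $2,873.25.
Claim 3 — $6,106: 25% coinsurance on $6,106 = $1,526.50. Cost to patient: $1,526.50. OOP to date $4,399.75.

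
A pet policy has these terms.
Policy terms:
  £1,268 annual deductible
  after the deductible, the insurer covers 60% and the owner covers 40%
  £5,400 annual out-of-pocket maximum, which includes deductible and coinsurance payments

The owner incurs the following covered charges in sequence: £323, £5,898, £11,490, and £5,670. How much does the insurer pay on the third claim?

£9,339.20

Bill 1, £323: entire amount goes to the deductible. Cost to owner: £323. OOP to date £323. Plan pays £323 − £323 = £0.
Bill 2, £5,898: £945 to deductible, leaving £4,953; 40% of £4,953 = £1,981.20. Owner pays £2,926.20; OOP now £3,249.20. Plan pays £5,898 − £2,926.20 = £2,971.80.
Bill 3, £11,490: deductible already satisfied, so owner's share is 40% × £11,490 = £4,596. That would push OOP to £7,845.20, over the £5,400 cap, so owner pays £5,400 − £3,249.20 = £2,150.80. Insurer: £11,490 − £2,150.80 = £9,339.20.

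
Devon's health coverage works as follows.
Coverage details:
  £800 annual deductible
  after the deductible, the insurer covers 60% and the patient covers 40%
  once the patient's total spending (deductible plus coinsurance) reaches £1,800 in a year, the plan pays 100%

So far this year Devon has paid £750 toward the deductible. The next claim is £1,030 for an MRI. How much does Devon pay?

£442

Deductible still to meet: £800 − £750 = £50.
After the £50 deductible portion, £1,030 − £50 = £980 is subject to coinsurance.
Patient's 40% share of £980 is £392.
So the patient owes £50 + £392 = £442 before any cap.
Cumulative spending £750 + £442 = £1,192 stays under the £1,800 maximum.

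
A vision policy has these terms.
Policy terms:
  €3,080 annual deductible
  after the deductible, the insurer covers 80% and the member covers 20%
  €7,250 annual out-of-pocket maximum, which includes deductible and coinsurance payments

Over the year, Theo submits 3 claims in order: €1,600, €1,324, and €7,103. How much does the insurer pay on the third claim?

€5,557.60

Bill 1, €1,600: all of it applies to the deductible. Cost to member: €1,600. OOP to date €1,600. Plan pays €1,600 − €1,600 = €0.
Bill 2, €1,324: all of it applies to the deductible. Member owes €1,324 (running OOP €2,924). Insurer: €1,324 − €1,324 = €0.
Bill 3, €7,103: deductible takes €156, €6,947 remains; member's 20% is €1,389.40. Member pays €1,545.40; OOP now €4,469.40. Insurer: €7,103 − €1,545.40 = €5,557.60.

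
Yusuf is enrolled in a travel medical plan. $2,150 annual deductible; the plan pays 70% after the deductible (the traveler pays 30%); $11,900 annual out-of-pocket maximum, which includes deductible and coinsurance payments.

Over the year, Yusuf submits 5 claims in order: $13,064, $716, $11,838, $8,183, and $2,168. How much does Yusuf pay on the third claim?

$3,551.40

#1 ($13,064): deductible takes $2,150, $10,914 remains; traveler's 30% is $3,274.20. Traveler pays $5,424.20; OOP now $5,424.20.
#2 ($716): deductible already satisfied, so traveler's share is 30% × $716 = $214.80. Traveler owes $214.80 (running OOP $5,639).
#3 ($11,838): deductible already satisfied, so traveler's share is 30% × $11,838 = $3,551.40. Traveler pays $3,551.40; OOP now $9,190.40.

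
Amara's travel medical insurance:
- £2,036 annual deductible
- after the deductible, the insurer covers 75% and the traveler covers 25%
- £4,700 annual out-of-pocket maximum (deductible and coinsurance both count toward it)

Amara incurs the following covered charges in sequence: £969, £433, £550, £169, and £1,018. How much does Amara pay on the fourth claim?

£105.25

Claim 1 (£969): fully absorbed by the deductible. Cost to traveler: £969. OOP to date £969.
Claim 2 (£433): all of it applies to the deductible. Cost to traveler: £433. OOP to date £1,402.
Claim 3 (£550): all of it applies to the deductible. Traveler pays £550; OOP now £1,952.
Claim 4 (£169): £84 finishes the deductible; £85 goes to coinsurance; traveler's 25% is £21.25. Traveler owes £105.25 (running OOP £2,057.25).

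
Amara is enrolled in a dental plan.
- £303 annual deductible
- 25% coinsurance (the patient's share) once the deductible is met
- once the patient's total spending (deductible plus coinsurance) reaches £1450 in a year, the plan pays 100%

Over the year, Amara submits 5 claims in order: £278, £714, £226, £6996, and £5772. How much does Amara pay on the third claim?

£56.50

Claim 1 (£278): all of it applies to the deductible. Patient owes £278 (running OOP £278).
Claim 2 (£714): £25 finishes the deductible; £689 goes to coinsurance; 25% of £689 = £172.25. Patient owes £197.25 (running OOP £475.25).
Claim 3 (£226): 25% coinsurance on £226 = £56.50. Cost to patient: £56.50. OOP to date £531.75.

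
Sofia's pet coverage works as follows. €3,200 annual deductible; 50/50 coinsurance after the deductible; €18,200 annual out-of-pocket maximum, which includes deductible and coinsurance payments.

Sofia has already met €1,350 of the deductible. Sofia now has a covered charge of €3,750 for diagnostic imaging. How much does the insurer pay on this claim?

Deductible still to meet: €3,200 − €1,350 = €1,850.
The remaining €1,900 (= €3,750 − €1,850) moves to coinsurance.
50% of €1,900 = €950 falls to the owner.
That puts the owner's cost at €1,850 + €950 = €2,800 before any cap.
Year-to-date out-of-pocket becomes €1,350 + €2,800 = €4,150, still under the €18,200 maximum, so no cap applies.
The insurer covers the remainder: €3,750 − €2,800 = €950.

€950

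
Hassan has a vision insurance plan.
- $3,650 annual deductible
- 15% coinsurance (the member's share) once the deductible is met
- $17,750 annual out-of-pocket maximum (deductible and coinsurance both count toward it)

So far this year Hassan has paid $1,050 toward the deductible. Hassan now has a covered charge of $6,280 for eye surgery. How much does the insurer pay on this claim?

$3,128

$1,050 of the $3,650 deductible is already met, leaving $2,600.
After the $2,600 deductible portion, $6,280 − $2,600 = $3,680 is subject to coinsurance.
Member's 15% share of $3,680 is $552.
So the member owes $2,600 + $552 = $3,152 before any cap.
Total out-of-pocket so far would be $1,050 + $3,152 = $4,202, below the $17,750 cap — no reduction.
Insurer pays the balance: $6,280 − $3,152 = $3,128.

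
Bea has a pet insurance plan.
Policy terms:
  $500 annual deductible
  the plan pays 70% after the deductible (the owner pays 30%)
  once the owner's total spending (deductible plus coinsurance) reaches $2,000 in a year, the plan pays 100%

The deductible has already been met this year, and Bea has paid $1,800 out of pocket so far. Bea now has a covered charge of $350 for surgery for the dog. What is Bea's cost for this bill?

With the deductible met, the entire $350 is subject to coinsurance.
Coinsurance: $350 × 30% = $105.
Year-to-date out-of-pocket becomes $1,800 + $105 = $1,905, still under the $2,000 maximum, so no cap applies.

$105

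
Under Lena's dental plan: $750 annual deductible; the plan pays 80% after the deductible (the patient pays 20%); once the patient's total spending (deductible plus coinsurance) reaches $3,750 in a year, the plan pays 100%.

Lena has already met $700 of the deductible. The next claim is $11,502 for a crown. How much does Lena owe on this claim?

$2,340.40

$700 of the $750 deductible is already met, leaving $50.
The remaining $11,452 (= $11,502 − $50) moves to coinsurance.
Coinsurance: $11,452 × 20% = $2,290.40.
That puts the patient's cost at $50 + $2,290.40 = $2,340.40 before any cap.
Total out-of-pocket so far would be $700 + $2,340.40 = $3,040.40, below the $3,750 cap — no reduction.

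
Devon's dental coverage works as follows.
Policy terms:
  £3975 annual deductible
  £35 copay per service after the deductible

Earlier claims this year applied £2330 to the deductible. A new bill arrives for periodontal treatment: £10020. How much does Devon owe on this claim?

£1680

Remaining deductible: £3975 − £2330 = £1645.
The remaining £8375 (= £10020 − £1645) moves to the copay.
Copay on this service: £35.
So the patient owes £1645 + £35 = £1680.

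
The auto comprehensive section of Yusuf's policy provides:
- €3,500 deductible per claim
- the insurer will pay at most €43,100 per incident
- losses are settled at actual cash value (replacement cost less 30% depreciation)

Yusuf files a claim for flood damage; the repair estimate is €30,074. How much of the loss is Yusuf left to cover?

€12,522.20

Actual cash value after 30% depreciation: €30,074 × 70% = €21,051.80.
Subtract the deductible: €21,051.80 − €3,500 = €17,551.80.
That's under the €43,100 cap, so the insurer reimburses the full €17,551.80.
Out of pocket: €30,074 − €17,551.80 = €12,522.20.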